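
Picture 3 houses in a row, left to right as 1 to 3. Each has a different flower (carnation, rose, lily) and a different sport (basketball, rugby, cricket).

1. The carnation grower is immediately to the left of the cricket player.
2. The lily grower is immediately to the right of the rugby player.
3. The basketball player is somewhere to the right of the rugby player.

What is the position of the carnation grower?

1

So house 1 gets rugby for sport.
The lily grower is in house 2 (clue 2).
So house 3 gets rose for flower.
By clue 1, the cricket player is in house 2.
That leaves carnation as the flower for house 1.
That leaves basketball as the sport for house 3.
So: house 1 = carnation/rugby, house 2 = lily/cricket, house 3 = rose/basketball.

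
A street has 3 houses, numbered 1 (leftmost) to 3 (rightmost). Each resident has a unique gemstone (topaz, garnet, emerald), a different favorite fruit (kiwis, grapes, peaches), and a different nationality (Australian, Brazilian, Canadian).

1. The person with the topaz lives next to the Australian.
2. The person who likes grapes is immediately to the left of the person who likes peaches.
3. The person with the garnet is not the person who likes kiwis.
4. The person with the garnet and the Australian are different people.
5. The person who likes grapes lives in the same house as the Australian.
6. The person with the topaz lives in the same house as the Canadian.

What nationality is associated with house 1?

The person who likes grapes is narrowed to house 1 or 2; consider each.
Placing it in house 1 leads to a contradiction, so it's in house 2.
Clue 2 places the person who likes peaches in house 3.
Clue 5: the Australian is in house 2.
House 1's favorite fruit must be kiwis (nothing else left).
Clue 4: the person with the garnet is in house 3.
The only gemstone still possible for house 2 is emerald.
Clue 6 places the Canadian in house 1.
So house 1 gets topaz for gemstone.
House 3's nationality must be Brazilian (nothing else left).
So: house 1 = topaz/kiwis/Canadian, house 2 = emerald/grapes/Australian, house 3 = garnet/peaches/Brazilian.

Canadian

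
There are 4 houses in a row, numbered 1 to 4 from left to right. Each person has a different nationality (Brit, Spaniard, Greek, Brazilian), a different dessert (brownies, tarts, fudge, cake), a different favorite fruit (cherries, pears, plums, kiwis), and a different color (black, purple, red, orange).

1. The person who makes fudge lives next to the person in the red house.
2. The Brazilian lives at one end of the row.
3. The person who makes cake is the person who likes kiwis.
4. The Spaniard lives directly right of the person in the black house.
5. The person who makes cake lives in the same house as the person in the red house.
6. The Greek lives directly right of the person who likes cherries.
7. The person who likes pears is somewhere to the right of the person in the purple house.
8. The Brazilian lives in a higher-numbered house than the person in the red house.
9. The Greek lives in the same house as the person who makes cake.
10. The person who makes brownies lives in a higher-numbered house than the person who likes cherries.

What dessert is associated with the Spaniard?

From clue 8, the Brazilian must be in house 4.
That leaves Brit as the nationality for house 1.
That leaves orange as the color for house 4.
The Greek is narrowed to house 2 or 3; consider each.
Placing it in house 2 leads to a contradiction, so it's in house 3.
From clue 6, the person who likes cherries must be in house 2.
Clue 9 places the person who makes cake in house 3.
That leaves Spaniard as the nationality for house 2.
So house 1 gets plums for favorite fruit.
That leaves kiwis as the favorite fruit for house 3.
That leaves pears as the favorite fruit for house 4.
The person in the black house is in house 1 (clue 4).
Clue 5 places the person in the red house in house 3.
So house 4 gets brownies for dessert.
The only color still possible for house 2 is purple.
By clue 1, the person who makes fudge is in house 2.
House 1 dessert: only tarts fits.
So: house 1 = Brit/tarts/plums/black, house 2 = Spaniard/fudge/cherries/purple, house 3 = Greek/cake/kiwis/red, house 4 = Brazilian/brownies/pears/orange.

fudge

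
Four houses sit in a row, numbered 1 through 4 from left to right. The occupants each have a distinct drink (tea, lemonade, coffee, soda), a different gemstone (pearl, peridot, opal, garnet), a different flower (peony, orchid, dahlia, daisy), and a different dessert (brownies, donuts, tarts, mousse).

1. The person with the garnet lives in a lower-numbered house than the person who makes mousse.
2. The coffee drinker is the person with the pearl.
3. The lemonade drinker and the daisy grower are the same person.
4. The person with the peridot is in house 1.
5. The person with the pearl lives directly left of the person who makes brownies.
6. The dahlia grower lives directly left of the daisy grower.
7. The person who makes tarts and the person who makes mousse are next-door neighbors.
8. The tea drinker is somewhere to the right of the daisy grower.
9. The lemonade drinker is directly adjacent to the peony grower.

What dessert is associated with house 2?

Clue 4 places the person with the peridot in house 1.
House 4 gemstone: only opal fits.
The only drink still possible for house 1 is soda.
That leaves tea as the drink for house 4.
That leaves donuts as the dessert for house 1.
So house 2 gets tarts for dessert.
From clue 7, the person who makes mousse must be in house 3.
That leaves brownies as the dessert for house 4.
The person with the garnet is in house 2 (clue 1).
From clue 5, the person with the pearl must be in house 3.
From clue 2, the coffee drinker must be in house 3.
House 2's drink must be lemonade (nothing else left).
The daisy grower is in house 2 (clue 3).
From clue 6, the dahlia grower must be in house 1.
House 4's flower must be orchid (nothing else left).
So house 3 gets peony for flower.
So: house 1 = soda/peridot/dahlia/donuts, house 2 = lemonade/garnet/daisy/tarts, house 3 = coffee/pearl/peony/mousse, house 4 = tea/opal/orchid/brownies.

tarts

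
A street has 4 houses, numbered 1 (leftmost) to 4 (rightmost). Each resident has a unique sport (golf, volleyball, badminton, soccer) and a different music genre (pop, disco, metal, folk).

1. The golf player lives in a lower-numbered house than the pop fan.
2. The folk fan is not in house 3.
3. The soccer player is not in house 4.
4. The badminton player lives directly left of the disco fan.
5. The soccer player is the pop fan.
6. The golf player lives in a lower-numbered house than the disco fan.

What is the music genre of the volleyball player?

House 4's sport must be volleyball (nothing else left).
The golf player is narrowed to house 1 or 2; consider each.
Placing it in house 2 leads to a contradiction, so it's in house 1.
The badminton player is narrowed to house 2 or 3; consider each.
Placing it in house 2 leads to a contradiction, so it's in house 3.
From clue 4, the disco fan must be in house 4.
That leaves soccer as the sport for house 2.
The pop fan is in house 2 (clue 5).
House 1 music genre: only folk fits.
House 3 music genre: only metal fits.
So: house 1 = golf/folk, house 2 = soccer/pop, house 3 = badminton/metal, house 4 = volleyball/disco.

disco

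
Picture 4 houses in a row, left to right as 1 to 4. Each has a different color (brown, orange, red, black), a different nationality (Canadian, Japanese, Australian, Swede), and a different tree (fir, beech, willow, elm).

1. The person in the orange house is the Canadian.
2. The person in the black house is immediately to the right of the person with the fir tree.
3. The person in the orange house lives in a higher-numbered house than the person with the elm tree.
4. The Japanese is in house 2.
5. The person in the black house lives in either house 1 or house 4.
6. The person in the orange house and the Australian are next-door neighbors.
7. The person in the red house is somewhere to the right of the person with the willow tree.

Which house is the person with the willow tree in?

By clue 4, the Japanese is in house 2.
From clue 5, the person in the black house must be in house 4.
So house 1 gets brown for color.
So house 4 gets beech for tree.
From clue 1, the person in the orange house must be in house 3.
Clue 1 places the Canadian in house 3.
Clue 2: the person with the fir tree is in house 3.
Clue 6: the Australian is in house 4.
House 2's color must be red (nothing else left).
So house 1 gets Swede for nationality.
The person with the willow tree is in house 1 (clue 7).
House 2 tree: only elm fits.
So: house 1 = brown/Swede/willow, house 2 = red/Japanese/elm, house 3 = orange/Canadian/fir, house 4 = black/Australian/beech.

1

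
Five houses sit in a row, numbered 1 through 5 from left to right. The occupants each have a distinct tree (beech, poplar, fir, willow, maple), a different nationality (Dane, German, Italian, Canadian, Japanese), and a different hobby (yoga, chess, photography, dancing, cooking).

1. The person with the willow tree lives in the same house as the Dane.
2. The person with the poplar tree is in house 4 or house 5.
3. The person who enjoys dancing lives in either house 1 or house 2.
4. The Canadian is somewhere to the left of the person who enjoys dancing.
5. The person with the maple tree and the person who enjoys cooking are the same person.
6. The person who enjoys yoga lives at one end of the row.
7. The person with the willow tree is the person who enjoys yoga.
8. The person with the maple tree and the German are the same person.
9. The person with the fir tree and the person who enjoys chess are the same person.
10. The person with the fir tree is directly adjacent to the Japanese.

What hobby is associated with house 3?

The Canadian is in house 1 (clue 4).
By clue 4, the person who enjoys dancing is in house 2.
The person with the willow tree is in house 5 (clue 1).
By clue 1, the Dane is in house 5.
Clue 7 places the person who enjoys yoga in house 5.
The only tree still possible for house 2 is beech.
House 1 tree: only fir fits.
So house 3 gets maple for tree.
So house 4 gets poplar for tree.
The person who enjoys cooking is in house 3 (clue 5).
The German is in house 3 (clue 8).
Clue 9: the person who enjoys chess is in house 1.
Clue 10 places the Japanese in house 2.
That leaves Italian as the nationality for house 4.
The only hobby still possible for house 4 is photography.
So: house 1 = fir/Canadian/chess, house 2 = beech/Japanese/dancing, house 3 = maple/German/cooking, house 4 = poplar/Italian/photography, house 5 = willow/Dane/yoga.

cooking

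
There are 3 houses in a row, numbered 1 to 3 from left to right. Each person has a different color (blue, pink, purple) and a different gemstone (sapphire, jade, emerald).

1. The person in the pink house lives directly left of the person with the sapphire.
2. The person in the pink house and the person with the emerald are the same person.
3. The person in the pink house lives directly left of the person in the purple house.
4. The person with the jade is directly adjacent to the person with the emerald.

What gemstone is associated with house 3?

The person in the pink house is narrowed to house 1 or 2; consider each.
Placing it in house 1 leads to a contradiction, so it's in house 2.
By clue 1, the person with the sapphire is in house 3.
From clue 2, the person with the emerald must be in house 2.
From clue 3, the person in the purple house must be in house 3.
House 1's color must be blue (nothing else left).
That leaves jade as the gemstone for house 1.
So: house 1 = blue/jade, house 2 = pink/emerald, house 3 = purple/sapphire.

sapphire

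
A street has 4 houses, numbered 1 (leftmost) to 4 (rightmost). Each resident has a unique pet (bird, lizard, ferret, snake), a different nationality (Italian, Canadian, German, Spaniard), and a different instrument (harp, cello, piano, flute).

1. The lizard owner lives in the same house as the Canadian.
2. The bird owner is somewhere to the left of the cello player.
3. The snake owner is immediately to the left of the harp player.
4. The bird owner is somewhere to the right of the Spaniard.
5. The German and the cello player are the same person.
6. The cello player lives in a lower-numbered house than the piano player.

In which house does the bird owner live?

That leaves flute as the instrument for house 1.
By clue 2, the bird owner is in house 2.
By clue 2, the cello player is in house 3.
Clue 4 places the Spaniard in house 1.
The German is in house 3 (clue 5).
The piano player is in house 4 (clue 6).
House 2 instrument: only harp fits.
From clue 1, the lizard owner must be in house 4.
The Canadian is in house 4 (clue 1).
Clue 3 places the snake owner in house 1.
So house 3 gets ferret for pet.
That leaves Italian as the nationality for house 2.
So: house 1 = snake/Spaniard/flute, house 2 = bird/Italian/harp, house 3 = ferret/German/cello, house 4 = lizard/Canadian/piano.

2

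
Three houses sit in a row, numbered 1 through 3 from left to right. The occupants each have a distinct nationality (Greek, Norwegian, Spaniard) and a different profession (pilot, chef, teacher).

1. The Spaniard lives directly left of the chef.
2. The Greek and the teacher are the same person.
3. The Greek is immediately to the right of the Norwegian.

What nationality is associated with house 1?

Spaniard

The only nationality still possible for house 3 is Greek.
Clue 2: the teacher is in house 3.
Clue 3: the Norwegian is in house 2.
House 1's nationality must be Spaniard (nothing else left).
House 1 profession: only pilot fits.
House 2 profession: only chef fits.
So: house 1 = Spaniard/pilot, house 2 = Norwegian/chef, house 3 = Greek/teacher.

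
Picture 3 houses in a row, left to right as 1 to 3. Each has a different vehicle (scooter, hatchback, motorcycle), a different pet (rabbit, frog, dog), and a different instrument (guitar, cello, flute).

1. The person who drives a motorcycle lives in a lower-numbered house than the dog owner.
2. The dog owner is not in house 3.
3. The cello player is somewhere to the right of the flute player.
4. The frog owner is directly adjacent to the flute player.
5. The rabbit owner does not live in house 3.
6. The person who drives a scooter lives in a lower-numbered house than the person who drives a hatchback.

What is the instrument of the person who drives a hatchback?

cello

From clue 2, the dog owner must be in house 2.
House 3's vehicle must be hatchback (nothing else left).
House 3 pet: only frog fits.
The person who drives a motorcycle is in house 1 (clue 1).
The flute player is in house 2 (clue 4).
That leaves scooter as the vehicle for house 2.
That leaves rabbit as the pet for house 1.
The only instrument still possible for house 1 is guitar.
That leaves cello as the instrument for house 3.
So: house 1 = motorcycle/rabbit/guitar, house 2 = scooter/dog/flute, house 3 = hatchback/frog/cello.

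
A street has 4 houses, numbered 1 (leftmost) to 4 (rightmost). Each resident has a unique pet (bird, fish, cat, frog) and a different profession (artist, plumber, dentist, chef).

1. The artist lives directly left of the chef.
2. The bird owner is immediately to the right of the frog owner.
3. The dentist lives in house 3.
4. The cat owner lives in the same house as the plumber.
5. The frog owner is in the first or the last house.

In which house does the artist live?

Clue 3 places the dentist in house 3.
Clue 5: the frog owner is in house 1.
The artist is in house 1 (clue 1).
From clue 1, the chef must be in house 2.
The bird owner is in house 2 (clue 2).
House 3 pet: only fish fits.
The only pet still possible for house 4 is cat.
That leaves plumber as the profession for house 4.
So: house 1 = frog/artist, house 2 = bird/chef, house 3 = fish/dentist, house 4 = cat/plumber.

1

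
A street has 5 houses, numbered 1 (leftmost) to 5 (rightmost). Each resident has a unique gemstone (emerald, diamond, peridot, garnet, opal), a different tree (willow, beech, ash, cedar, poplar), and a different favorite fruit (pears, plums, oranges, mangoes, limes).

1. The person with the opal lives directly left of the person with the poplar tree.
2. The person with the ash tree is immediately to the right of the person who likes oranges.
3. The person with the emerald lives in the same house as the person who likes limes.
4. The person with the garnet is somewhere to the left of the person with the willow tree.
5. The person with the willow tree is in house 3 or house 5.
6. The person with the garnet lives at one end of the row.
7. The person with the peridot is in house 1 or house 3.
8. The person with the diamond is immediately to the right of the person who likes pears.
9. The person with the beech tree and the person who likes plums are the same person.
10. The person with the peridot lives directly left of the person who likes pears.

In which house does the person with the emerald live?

Clue 6 places the person with the garnet in house 1.
By clue 10, the person who likes pears is in house 4.
House 3 gemstone: only peridot fits.
The only gemstone still possible for house 4 is opal.
That leaves diamond as the gemstone for house 5.
Clue 1 places the person with the poplar tree in house 5.
The person who likes limes is in house 2 (clue 3).
House 2 gemstone: only emerald fits.
So house 1 gets beech for tree.
That leaves willow as the tree for house 3.
The only favorite fruit still possible for house 5 is mangoes.
Clue 9: the person who likes plums is in house 1.
The only favorite fruit still possible for house 3 is oranges.
By clue 2, the person with the ash tree is in house 4.
House 2's tree must be cedar (nothing else left).
So: house 1 = garnet/beech/plums, house 2 = emerald/cedar/limes, house 3 = peridot/willow/oranges, house 4 = opal/ash/pears, house 5 = diamond/poplar/mangoes.

2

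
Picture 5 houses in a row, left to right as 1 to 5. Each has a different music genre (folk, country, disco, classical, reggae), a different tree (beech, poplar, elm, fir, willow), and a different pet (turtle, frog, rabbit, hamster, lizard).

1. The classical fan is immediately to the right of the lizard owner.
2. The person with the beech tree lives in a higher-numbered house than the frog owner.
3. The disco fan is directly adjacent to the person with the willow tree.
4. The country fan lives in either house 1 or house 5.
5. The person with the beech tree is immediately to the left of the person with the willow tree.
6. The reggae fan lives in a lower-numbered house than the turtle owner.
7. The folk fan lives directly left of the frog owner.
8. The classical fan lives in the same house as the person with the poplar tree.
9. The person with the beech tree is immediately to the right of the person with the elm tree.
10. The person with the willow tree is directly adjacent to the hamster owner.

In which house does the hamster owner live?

So house 1 gets fir for tree.
The country fan is narrowed to house 1 or 5; consider each.
Placing it in house 1 leads to a contradiction, so it's in house 5.
That leaves willow as the tree for house 5.
Clue 3: the disco fan is in house 4.
Clue 5: the person with the beech tree is in house 4.
By clue 9, the person with the elm tree is in house 3.
Clue 10 places the hamster owner in house 4.
The only tree still possible for house 2 is poplar.
Clue 8 places the classical fan in house 2.
That leaves reggae as the music genre for house 3.
The lizard owner is in house 1 (clue 1).
Clue 6 places the turtle owner in house 5.
By clue 7, the frog owner is in house 2.
House 1's music genre must be folk (nothing else left).
The only pet still possible for house 3 is rabbit.
So: house 1 = folk/fir/lizard, house 2 = classical/poplar/frog, house 3 = reggae/elm/rabbit, house 4 = disco/beech/hamster, house 5 = country/willow/turtle.

4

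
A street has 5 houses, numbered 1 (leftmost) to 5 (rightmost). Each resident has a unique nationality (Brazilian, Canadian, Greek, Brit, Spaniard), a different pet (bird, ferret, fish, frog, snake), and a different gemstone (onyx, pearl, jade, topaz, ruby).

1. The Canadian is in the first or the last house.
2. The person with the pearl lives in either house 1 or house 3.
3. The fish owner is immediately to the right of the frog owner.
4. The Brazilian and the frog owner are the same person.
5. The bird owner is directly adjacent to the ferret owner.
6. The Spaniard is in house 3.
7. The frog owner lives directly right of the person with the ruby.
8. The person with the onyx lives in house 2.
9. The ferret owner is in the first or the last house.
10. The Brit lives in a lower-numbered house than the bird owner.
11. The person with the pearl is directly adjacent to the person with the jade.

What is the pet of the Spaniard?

By clue 6, the Spaniard is in house 3.
Clue 8 places the person with the onyx in house 2.
That leaves jade as the gemstone for house 4.
House 5's gemstone must be topaz (nothing else left).
The person with the pearl is in house 3 (clue 11).
So house 1 gets ruby for gemstone.
Clue 7: the frog owner is in house 2.
Clue 3: the fish owner is in house 3.
Clue 4 places the Brazilian in house 2.
Clue 5: the ferret owner is in house 5.
House 1 nationality: only Brit fits.
That leaves Greek as the nationality for house 4.
The only nationality still possible for house 5 is Canadian.
House 1's pet must be snake (nothing else left).
House 4's pet must be bird (nothing else left).
So: house 1 = Brit/snake/ruby, house 2 = Brazilian/frog/onyx, house 3 = Spaniard/fish/pearl, house 4 = Greek/bird/jade, house 5 = Canadian/ferret/topaz.

fish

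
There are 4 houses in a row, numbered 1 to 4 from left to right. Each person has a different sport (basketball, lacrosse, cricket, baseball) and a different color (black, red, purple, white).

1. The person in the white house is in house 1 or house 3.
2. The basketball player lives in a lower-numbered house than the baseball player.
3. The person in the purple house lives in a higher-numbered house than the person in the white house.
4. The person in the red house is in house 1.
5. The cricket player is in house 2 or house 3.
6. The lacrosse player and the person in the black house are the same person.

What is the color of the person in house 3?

Clue 4: the person in the red house is in house 1.
The only color still possible for house 3 is white.
From clue 3, the person in the purple house must be in house 4.
So house 1 gets basketball for sport.
That leaves black as the color for house 2.
From clue 6, the lacrosse player must be in house 2.
The only sport still possible for house 3 is cricket.
The only sport still possible for house 4 is baseball.
So: house 1 = basketball/red, house 2 = lacrosse/black, house 3 = cricket/white, house 4 = baseball/purple.

white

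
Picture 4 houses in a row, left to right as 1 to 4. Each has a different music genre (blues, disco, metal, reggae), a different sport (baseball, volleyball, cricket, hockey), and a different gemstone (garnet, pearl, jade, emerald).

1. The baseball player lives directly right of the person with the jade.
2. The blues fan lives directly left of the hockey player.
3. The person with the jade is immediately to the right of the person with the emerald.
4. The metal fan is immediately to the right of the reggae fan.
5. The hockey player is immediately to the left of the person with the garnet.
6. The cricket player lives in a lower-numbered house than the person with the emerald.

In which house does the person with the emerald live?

By clue 6, the cricket player is in house 1.
Clue 6 places the person with the emerald in house 2.
The only gemstone still possible for house 1 is pearl.
The only gemstone still possible for house 4 is garnet.
From clue 1, the baseball player must be in house 4.
Clue 5 places the hockey player in house 3.
The only sport still possible for house 2 is volleyball.
So house 3 gets jade for gemstone.
The blues fan is in house 2 (clue 2).
By clue 4, the metal fan is in house 4.
By clue 4, the reggae fan is in house 3.
The only music genre still possible for house 1 is disco.
So: house 1 = disco/cricket/pearl, house 2 = blues/volleyball/emerald, house 3 = reggae/hockey/jade, house 4 = metal/baseball/garnet.

2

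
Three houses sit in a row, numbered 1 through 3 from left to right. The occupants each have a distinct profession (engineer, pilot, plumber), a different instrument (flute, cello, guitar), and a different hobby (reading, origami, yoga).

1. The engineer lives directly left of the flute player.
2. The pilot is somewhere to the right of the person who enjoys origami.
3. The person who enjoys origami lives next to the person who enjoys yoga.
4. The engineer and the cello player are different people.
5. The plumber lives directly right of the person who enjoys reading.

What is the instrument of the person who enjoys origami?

That leaves engineer as the profession for house 1.
House 3's hobby must be yoga (nothing else left).
From clue 1, the flute player must be in house 2.
From clue 3, the person who enjoys origami must be in house 2.
That leaves guitar as the instrument for house 1.
House 3 instrument: only cello fits.
House 1's hobby must be reading (nothing else left).
By clue 2, the pilot is in house 3.
Clue 5 places the plumber in house 2.
So: house 1 = engineer/guitar/reading, house 2 = plumber/flute/origami, house 3 = pilot/cello/yoga.

flute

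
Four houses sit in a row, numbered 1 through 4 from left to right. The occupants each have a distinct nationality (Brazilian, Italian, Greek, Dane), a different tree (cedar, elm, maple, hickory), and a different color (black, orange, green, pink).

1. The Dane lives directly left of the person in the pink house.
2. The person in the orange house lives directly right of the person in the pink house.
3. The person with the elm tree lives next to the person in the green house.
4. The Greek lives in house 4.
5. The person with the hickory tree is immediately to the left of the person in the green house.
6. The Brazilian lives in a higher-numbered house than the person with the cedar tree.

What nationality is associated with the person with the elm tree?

Brazilian

Clue 4 places the Greek in house 4.
House 1 color: only black fits.
The Brazilian is narrowed to house 2 or 3; consider each.
Placing it in house 2 leads to a contradiction, so it's in house 3.
The Dane is narrowed to house 1 or 2; consider each.
Placing it in house 1 leads to a contradiction, so it's in house 2.
From clue 1, the person in the pink house must be in house 3.
By clue 2, the person in the orange house is in house 4.
That leaves Italian as the nationality for house 1.
House 2 color: only green fits.
Clue 5 places the person with the hickory tree in house 1.
The only tree still possible for house 4 is maple.
So house 2 gets cedar for tree.
House 3's tree must be elm (nothing else left).
So: house 1 = Italian/hickory/black, house 2 = Dane/cedar/green, house 3 = Brazilian/elm/pink, house 4 = Greek/maple/orange.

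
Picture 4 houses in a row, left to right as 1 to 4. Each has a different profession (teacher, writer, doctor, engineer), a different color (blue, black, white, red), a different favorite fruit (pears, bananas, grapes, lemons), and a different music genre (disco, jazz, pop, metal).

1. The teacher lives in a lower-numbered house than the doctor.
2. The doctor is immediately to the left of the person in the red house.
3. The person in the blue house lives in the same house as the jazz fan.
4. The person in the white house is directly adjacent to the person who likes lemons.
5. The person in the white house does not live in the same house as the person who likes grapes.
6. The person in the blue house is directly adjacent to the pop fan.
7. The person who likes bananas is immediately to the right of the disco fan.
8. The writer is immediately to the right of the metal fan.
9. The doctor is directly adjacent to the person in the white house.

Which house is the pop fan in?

4

The doctor is narrowed to house 2 or 3; consider each.
Placing it in house 2 leads to a contradiction, so it's in house 3.
By clue 2, the person in the red house is in house 4.
House 2 color: only white fits.
The only music genre still possible for house 4 is pop.
By clue 6, the person in the blue house is in house 3.
House 1 color: only black fits.
House 2 music genre: only disco fits.
From clue 3, the jazz fan must be in house 3.
By clue 7, the person who likes bananas is in house 3.
House 1 favorite fruit: only lemons fits.
The only favorite fruit still possible for house 2 is pears.
House 4's favorite fruit must be grapes (nothing else left).
The only music genre still possible for house 1 is metal.
Clue 8 places the writer in house 2.
That leaves engineer as the profession for house 4.
House 1's profession must be teacher (nothing else left).
So: house 1 = teacher/black/lemons/metal, house 2 = writer/white/pears/disco, house 3 = doctor/blue/bananas/jazz, house 4 = engineer/red/grapes/pop.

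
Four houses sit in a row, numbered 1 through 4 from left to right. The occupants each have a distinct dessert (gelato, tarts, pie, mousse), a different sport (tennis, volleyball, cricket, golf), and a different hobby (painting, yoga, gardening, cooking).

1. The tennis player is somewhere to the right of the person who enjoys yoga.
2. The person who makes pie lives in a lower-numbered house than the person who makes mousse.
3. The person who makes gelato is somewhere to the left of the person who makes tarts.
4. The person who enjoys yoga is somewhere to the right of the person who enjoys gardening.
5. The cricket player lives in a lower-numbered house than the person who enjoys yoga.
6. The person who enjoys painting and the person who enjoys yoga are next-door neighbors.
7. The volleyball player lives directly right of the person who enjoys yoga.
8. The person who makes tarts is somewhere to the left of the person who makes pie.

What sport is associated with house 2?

golf

By clue 8, the person who makes tarts is in house 2.
Clue 8 places the person who makes pie in house 3.
The only dessert still possible for house 1 is gelato.
That leaves mousse as the dessert for house 4.
The cricket player is narrowed to house 1 or 2; consider each.
Placing it in house 2 leads to a contradiction, so it's in house 1.
House 2's sport must be golf (nothing else left).
The tennis player is narrowed to house 3 or 4; consider each.
Placing it in house 3 leads to a contradiction, so it's in house 4.
That leaves volleyball as the sport for house 3.
By clue 7, the person who enjoys yoga is in house 2.
That leaves gardening as the hobby for house 1.
Clue 6 places the person who enjoys painting in house 3.
House 4 hobby: only cooking fits.
So: house 1 = gelato/cricket/gardening, house 2 = tarts/golf/yoga, house 3 = pie/volleyball/painting, house 4 = mousse/tennis/cooking.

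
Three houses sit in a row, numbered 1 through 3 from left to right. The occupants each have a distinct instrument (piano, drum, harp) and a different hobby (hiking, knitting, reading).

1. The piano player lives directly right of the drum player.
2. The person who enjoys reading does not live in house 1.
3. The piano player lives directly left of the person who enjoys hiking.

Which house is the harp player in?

The piano player is in house 2 (clue 3).
Clue 3: the person who enjoys hiking is in house 3.
So house 1 gets drum for instrument.
The only instrument still possible for house 3 is harp.
House 1 hobby: only knitting fits.
The only hobby still possible for house 2 is reading.
So: house 1 = drum/knitting, house 2 = piano/reading, house 3 = harp/hiking.

3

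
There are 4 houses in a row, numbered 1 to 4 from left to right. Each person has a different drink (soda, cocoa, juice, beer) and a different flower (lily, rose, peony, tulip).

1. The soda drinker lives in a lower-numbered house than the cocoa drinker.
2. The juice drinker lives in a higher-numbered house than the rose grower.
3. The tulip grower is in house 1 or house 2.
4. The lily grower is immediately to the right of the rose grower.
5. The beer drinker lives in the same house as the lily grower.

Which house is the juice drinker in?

So house 1 gets soda for drink.
The tulip grower is narrowed to house 1 or 2; consider each.
Placing it in house 2 leads to a contradiction, so it's in house 1.
The only drink still possible for house 2 is cocoa.
The beer drinker is narrowed to house 3 or 4; consider each.
Placing it in house 4 leads to a contradiction, so it's in house 3.
The lily grower is in house 3 (clue 5).
House 4 drink: only juice fits.
House 2's flower must be rose (nothing else left).
That leaves peony as the flower for house 4.
So: house 1 = soda/tulip, house 2 = cocoa/rose, house 3 = beer/lily, house 4 = juice/peony.

4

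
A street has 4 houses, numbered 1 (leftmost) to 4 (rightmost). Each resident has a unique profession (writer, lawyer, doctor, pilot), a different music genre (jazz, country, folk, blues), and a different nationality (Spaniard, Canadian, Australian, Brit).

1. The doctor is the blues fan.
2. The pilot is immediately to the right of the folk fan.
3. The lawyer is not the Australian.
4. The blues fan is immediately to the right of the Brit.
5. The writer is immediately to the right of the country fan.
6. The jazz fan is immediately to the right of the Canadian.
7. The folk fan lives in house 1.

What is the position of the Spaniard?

By clue 7, the folk fan is in house 1.
From clue 2, the pilot must be in house 2.
House 1's profession must be lawyer (nothing else left).
The doctor is narrowed to house 3 or 4; consider each.
Placing it in house 3 leads to a contradiction, so it's in house 4.
The blues fan is in house 4 (clue 1).
By clue 4, the Brit is in house 3.
House 3 profession: only writer fits.
Clue 5: the country fan is in house 2.
The only music genre still possible for house 3 is jazz.
By clue 6, the Canadian is in house 2.
That leaves Spaniard as the nationality for house 1.
That leaves Australian as the nationality for house 4.
So: house 1 = lawyer/folk/Spaniard, house 2 = pilot/country/Canadian, house 3 = writer/jazz/Brit, house 4 = doctor/blues/Australian.

1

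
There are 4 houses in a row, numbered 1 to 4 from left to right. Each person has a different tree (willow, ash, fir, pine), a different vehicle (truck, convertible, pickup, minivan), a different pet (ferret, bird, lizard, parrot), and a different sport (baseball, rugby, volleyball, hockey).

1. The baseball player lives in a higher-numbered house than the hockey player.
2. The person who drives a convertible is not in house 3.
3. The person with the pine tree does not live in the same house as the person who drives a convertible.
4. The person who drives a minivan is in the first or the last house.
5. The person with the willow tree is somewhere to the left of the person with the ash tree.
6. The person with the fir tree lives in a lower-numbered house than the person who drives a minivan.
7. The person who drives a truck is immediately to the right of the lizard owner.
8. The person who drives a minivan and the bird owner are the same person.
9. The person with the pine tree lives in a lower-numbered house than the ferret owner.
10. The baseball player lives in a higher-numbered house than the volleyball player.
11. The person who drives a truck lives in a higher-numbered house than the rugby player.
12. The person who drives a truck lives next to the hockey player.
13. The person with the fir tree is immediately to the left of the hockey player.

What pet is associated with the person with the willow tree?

ferret

By clue 6, the person who drives a minivan is in house 4.
The bird owner is in house 4 (clue 8).
House 4 tree: only ash fits.
The only sport still possible for house 4 is baseball.
House 3 tree: only willow fits.
The person with the fir tree is narrowed to house 1 or 2; consider each.
Placing it in house 2 leads to a contradiction, so it's in house 1.
By clue 13, the hockey player is in house 2.
House 2 tree: only pine fits.
House 3's sport must be volleyball (nothing else left).
Clue 3: the person who drives a convertible is in house 1.
The ferret owner is in house 3 (clue 9).
The person who drives a truck is in house 3 (clue 12).
So house 2 gets pickup for vehicle.
House 1 sport: only rugby fits.
Clue 7 places the lizard owner in house 2.
That leaves parrot as the pet for house 1.
So: house 1 = fir/convertible/parrot/rugby, house 2 = pine/pickup/lizard/hockey, house 3 = willow/truck/ferret/volleyball, house 4 = ash/minivan/bird/baseball.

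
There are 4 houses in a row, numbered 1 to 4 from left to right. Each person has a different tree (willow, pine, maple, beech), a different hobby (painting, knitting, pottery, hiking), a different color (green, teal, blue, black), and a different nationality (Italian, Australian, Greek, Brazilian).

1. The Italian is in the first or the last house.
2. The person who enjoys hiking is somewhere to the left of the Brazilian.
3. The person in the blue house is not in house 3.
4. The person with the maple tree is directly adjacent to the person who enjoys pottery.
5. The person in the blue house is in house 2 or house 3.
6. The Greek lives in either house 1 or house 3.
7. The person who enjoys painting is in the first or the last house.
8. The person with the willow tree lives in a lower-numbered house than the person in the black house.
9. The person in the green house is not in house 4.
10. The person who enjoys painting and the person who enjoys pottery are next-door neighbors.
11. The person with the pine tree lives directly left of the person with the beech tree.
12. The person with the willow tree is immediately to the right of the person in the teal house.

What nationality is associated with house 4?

The person in the blue house is in house 2 (clue 5).
So house 4 gets black for color.
The person with the willow tree is in house 2 (clue 12).
House 1's color must be teal (nothing else left).
House 3 color: only green fits.
By clue 11, the person with the pine tree is in house 3.
By clue 11, the person with the beech tree is in house 4.
The only tree still possible for house 1 is maple.
Clue 4: the person who enjoys pottery is in house 2.
Clue 10 places the person who enjoys painting in house 1.
So house 3 gets hiking for hobby.
House 4 hobby: only knitting fits.
Clue 2 places the Brazilian in house 4.
House 2 nationality: only Australian fits.
House 3 nationality: only Greek fits.
House 1's nationality must be Italian (nothing else left).
So: house 1 = maple/painting/teal/Italian, house 2 = willow/pottery/blue/Australian, house 3 = pine/hiking/green/Greek, house 4 = beech/knitting/black/Brazilian.

Brazilian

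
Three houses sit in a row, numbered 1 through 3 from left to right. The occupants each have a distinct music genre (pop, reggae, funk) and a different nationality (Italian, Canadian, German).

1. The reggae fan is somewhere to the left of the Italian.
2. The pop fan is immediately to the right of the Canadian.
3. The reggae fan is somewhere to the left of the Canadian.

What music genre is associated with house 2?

funk

From clue 3, the reggae fan must be in house 1.
Clue 3 places the Canadian in house 2.
That leaves German as the nationality for house 1.
House 3 nationality: only Italian fits.
Clue 2: the pop fan is in house 3.
House 2's music genre must be funk (nothing else left).
So: house 1 = reggae/German, house 2 = funk/Canadian, house 3 = pop/Italian.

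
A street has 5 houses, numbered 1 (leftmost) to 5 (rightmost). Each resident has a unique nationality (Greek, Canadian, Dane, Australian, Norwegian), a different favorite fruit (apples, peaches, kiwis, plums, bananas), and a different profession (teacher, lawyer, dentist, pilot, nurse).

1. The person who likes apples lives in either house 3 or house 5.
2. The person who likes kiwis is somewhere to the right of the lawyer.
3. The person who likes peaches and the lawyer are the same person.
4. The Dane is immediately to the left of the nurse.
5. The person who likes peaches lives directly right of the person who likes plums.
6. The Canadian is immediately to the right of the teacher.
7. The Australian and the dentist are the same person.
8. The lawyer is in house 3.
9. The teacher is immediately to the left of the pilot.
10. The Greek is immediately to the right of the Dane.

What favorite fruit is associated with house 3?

peaches

The lawyer is in house 3 (clue 8).
Clue 3: the person who likes peaches is in house 3.
Clue 5: the person who likes plums is in house 2.
So house 1 gets bananas for favorite fruit.
The only favorite fruit still possible for house 4 is kiwis.
That leaves apples as the favorite fruit for house 5.
The Canadian is narrowed to house 2 or 5; consider each.
Placing it in house 5 leads to a contradiction, so it's in house 2.
By clue 6, the teacher is in house 1.
From clue 9, the pilot must be in house 2.
The only nationality still possible for house 1 is Norwegian.
House 3's nationality must be Dane (nothing else left).
Clue 4 places the nurse in house 4.
The Greek is in house 4 (clue 10).
So house 5 gets Australian for nationality.
The only profession still possible for house 5 is dentist.
So: house 1 = Norwegian/bananas/teacher, house 2 = Canadian/plums/pilot, house 3 = Dane/peaches/lawyer, house 4 = Greek/kiwis/nurse, house 5 = Australian/apples/dentist.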